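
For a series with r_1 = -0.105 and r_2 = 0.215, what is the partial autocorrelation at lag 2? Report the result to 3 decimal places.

φ_{22} = (r_2 − r_1²) / (1 − r_1²)
r_1² = (-0.105)² = 0.011025
Numerator = 0.215 − 0.0110 = 0.2040; denominator = 1 − 0.0110 = 0.9890
φ_{22} = 0.2040 / 0.9890 = 0.206

0.206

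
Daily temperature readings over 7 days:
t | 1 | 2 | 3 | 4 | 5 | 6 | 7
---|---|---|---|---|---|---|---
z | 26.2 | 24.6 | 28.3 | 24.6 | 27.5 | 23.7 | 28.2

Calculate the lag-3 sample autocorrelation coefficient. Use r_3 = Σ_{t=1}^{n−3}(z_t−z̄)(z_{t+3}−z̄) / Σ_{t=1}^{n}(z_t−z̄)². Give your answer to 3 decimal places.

-0.494

Mean z̄ = (26.2 + 24.6 + 28.3 + 24.6 + 27.5 + 23.7 + 28.2)/7 = 26.1571
Deviations from mean: 0.0429, -1.5571, 2.1429, -1.5571, 1.3429, -2.4571, 2.0429
Σ(z_t−z̄)(z_{t+3}−z̄) = (-0.0667) + (-2.0910) + (-5.2653) + (-3.1810) = -10.6041
Denominator Σ(z_t−z̄)² = 21.4571
r_3 = -10.6041 / 21.4571 = -0.494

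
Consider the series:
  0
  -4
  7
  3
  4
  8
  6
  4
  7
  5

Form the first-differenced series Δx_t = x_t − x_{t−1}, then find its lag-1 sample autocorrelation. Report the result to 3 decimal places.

-0.587

First differences Δx: -4, 11, -4, 1, 4, -2, -2, 3, -2
Mean of differences = 0.5556
Numerator Σ(Δx_t−Δx̄)(Δx_{t+1}−Δx̄) = -110.4198
Denominator Σ(Δx_t−Δx̄)² = 188.2222
r_1(Δx) = -110.4198 / 188.2222 = -0.587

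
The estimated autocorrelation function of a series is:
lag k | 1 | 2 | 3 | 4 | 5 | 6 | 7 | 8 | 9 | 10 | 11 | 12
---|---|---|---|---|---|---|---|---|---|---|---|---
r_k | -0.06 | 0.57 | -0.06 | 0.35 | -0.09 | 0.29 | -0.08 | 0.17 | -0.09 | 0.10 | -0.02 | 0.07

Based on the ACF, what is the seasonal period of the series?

2

The largest autocorrelation is r_2 = 0.57, with weaker echoes at lags 4 (0.35), 6 (0.29) and 8 (0.17); the remaining lags stay at or below 0.10.
The dominant spike at lag 2 indicates a seasonal period of 2.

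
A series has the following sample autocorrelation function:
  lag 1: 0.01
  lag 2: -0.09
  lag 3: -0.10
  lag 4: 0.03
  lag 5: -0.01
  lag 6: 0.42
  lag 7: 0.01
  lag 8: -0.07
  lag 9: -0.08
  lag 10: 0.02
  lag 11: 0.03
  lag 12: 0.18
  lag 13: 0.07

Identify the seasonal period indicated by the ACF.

The largest autocorrelation is r_6 = 0.42, with a weaker echo at lag 12 (0.18); the remaining lags stay at or below 0.07.
The dominant spike at lag 6 indicates a seasonal period of 6.

6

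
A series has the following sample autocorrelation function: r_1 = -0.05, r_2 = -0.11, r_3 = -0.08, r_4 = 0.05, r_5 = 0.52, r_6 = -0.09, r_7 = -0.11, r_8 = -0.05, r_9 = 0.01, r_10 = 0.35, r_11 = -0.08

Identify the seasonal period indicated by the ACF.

The largest autocorrelation is r_5 = 0.52, with a weaker echo at lag 10 (0.35); the remaining lags stay at or below 0.05.
The dominant spike at lag 5 indicates a seasonal period of 5.

5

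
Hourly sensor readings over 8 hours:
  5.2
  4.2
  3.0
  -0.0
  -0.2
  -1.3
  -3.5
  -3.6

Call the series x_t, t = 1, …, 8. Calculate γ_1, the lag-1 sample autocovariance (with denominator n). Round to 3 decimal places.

6.322

Mean x̄ = (5.2 + 4.2 + 3.0 − 0.0 − 0.2 − 1.3 − 3.5 − 3.6)/8 = 0.4750
Σ_{t=1}^{7}(x_t−x̄)(x_{t+1}−x̄) = 50.5794
γ_1 = 50.5794 / 8 = 6.322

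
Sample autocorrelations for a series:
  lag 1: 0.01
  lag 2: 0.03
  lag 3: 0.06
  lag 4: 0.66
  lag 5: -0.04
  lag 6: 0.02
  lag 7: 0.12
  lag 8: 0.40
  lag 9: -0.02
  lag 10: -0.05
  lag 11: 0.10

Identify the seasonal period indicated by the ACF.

4

The largest autocorrelation is r_4 = 0.66, with a weaker echo at lag 8 (0.40); the remaining lags stay at or below 0.12.
The dominant spike at lag 4 indicates a seasonal period of 4.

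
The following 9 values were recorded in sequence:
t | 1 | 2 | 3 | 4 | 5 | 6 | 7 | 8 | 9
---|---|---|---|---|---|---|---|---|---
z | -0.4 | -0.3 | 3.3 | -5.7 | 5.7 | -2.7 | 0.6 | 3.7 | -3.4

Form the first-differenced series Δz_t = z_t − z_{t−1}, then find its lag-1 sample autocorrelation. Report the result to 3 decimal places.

-0.737

First differences Δz: 0.1, 3.6, -9.0, 11.4, -8.4, 3.3, 3.1, -7.1
Mean of differences = -0.3750
Numerator Σ(Δz_t−Δz̄)(Δz_{t+1}−Δz̄) = -268.5406
Denominator Σ(Δz_t−Δz̄)² = 364.2750
r_1(Δz) = -268.5406 / 364.2750 = -0.737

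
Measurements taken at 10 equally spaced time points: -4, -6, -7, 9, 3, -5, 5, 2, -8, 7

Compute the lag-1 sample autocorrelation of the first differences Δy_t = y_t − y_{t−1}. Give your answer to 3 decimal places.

First differences Δy: -2, -1, 16, -6, -8, 10, -3, -10, 15
Mean of differences = 1.2222
Numerator Σ(Δy_t−Δȳ)(Δy_{t+1}−Δȳ) = -291.0494
Denominator Σ(Δy_t−Δȳ)² = 781.5556
r_1(Δy) = -291.0494 / 781.5556 = -0.372

-0.372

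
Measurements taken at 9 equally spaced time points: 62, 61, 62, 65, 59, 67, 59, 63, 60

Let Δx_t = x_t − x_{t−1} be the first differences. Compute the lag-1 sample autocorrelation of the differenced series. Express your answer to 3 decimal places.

-0.860

First differences Δx: -1, 1, 3, -6, 8, -8, 4, -3
Mean of differences = -0.2500
Numerator Σ(Δx_t−Δx̄)(Δx_{t+1}−Δx̄) = -171.5625
Denominator Σ(Δx_t−Δx̄)² = 199.5000
r_1(Δx) = -171.5625 / 199.5000 = -0.860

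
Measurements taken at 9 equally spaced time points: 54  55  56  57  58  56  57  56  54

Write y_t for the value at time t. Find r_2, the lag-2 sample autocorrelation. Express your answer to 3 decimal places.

-0.039

Mean ȳ = (54 + 55 + 56 + 57 + 58 + 56 + 57 + 56 + 54)/9 = 55.8889
Σ(y_t−ȳ)(y_{t+2}−ȳ) = (-0.2099) + (-0.9877) + (0.2346) + (0.1235) + (2.3457) + (0.0123) + (-2.0988) = -0.5802
Denominator Σ(y_t−ȳ)² = 14.8889
r_2 = -0.5802 / 14.8889 = -0.039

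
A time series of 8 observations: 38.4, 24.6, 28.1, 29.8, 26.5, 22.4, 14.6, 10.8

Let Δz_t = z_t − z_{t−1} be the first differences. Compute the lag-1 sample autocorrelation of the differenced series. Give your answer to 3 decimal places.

First differences Δz: -13.8, 3.5, 1.7, -3.3, -4.1, -7.8, -3.8
Mean of differences = -3.9429
Numerator Σ(Δz_t−Δz̄)(Δz_{t+1}−Δz̄) = -27.7847
Denominator Σ(Δz_t−Δz̄)² = 199.7371
r_1(Δz) = -27.7847 / 199.7371 = -0.139

-0.139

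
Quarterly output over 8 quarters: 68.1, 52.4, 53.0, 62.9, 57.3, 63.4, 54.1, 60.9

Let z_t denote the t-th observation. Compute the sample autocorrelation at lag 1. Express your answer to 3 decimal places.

Mean z̄ = (68.1 + 52.4 + 53.0 + 62.9 + 57.3 + 63.4 + 54.1 + 60.9)/8 = 59.0125
Σ(z_t−z̄)(z_{t+1}−z̄) = (-60.0911) + (39.7577) + (-23.3736) + (-6.6573) + (-7.5136) + (-21.5536) + (-9.2723) = -88.7039
Denominator Σ(z_t−z̄)² = 227.4488
r_1 = -88.7039 / 227.4488 = -0.390

-0.390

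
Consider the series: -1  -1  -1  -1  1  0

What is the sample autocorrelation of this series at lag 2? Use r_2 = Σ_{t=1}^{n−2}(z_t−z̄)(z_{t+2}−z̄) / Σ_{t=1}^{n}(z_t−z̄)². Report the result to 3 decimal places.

Mean z̄ = (-1 − 1 − 1 − 1 + 1 + 0)/6 = -0.5000
Deviations from mean: -0.5000, -0.5000, -0.5000, -0.5000, 1.5000, 0.5000
Numerator Σ_{t=1}^{4}(z_t−z̄)(z_{t+2}−z̄) = -0.5000
Denominator Σ(z_t−z̄)² = 3.5000
r_2 = -0.5000 / 3.5000 = -0.143

-0.143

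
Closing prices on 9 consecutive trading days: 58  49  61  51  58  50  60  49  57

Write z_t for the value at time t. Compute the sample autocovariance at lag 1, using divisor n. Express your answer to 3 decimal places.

-19.289

Mean z̄ = (58 + 49 + 61 + 51 + 58 + 50 + 60 + 49 + 57)/9 = 54.7778
Σ_{t=1}^{8}(z_t−z̄)(z_{t+1}−z̄) = -173.6049
γ_1 = -173.6049 / 9 = -19.289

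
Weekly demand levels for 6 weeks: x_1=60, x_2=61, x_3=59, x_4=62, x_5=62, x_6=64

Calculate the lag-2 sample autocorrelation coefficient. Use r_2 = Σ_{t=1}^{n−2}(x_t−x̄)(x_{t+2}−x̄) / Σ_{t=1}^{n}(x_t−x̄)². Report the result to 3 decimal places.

0.203

Mean x̄ = (60 + 61 + 59 + 62 + 62 + 64)/6 = 61.3333
Deviations from mean: -1.3333, -0.3333, -2.3333, 0.6667, 0.6667, 2.6667
Σ(x_t−x̄)(x_{t+2}−x̄) = (3.1111) + (-0.2222) + (-1.5556) + (1.7778) = 3.1111
Denominator Σ(x_t−x̄)² = 15.3333
r_2 = 3.1111 / 15.3333 = 0.203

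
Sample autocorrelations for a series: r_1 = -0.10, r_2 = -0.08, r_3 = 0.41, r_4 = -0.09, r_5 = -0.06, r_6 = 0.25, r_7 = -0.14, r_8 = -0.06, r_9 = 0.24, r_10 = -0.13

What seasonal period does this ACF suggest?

3

The largest autocorrelation is r_3 = 0.41, with weaker echoes at lags 6 (0.25) and 9 (0.24); the remaining lags stay at or below -0.06.
The dominant spike at lag 3 indicates a seasonal period of 3.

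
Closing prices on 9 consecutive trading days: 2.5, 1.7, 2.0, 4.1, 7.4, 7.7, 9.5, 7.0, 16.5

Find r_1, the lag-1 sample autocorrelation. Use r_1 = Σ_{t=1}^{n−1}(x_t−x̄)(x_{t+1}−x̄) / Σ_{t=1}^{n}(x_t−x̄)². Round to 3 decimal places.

0.343

Mean x̄ = (2.5 + 1.7 + 2.0 + 4.1 + 7.4 + 7.7 + 9.5 + 7.0 + 16.5)/9 = 6.4889
Numerator Σ_{t=1}^{8}(x_t−x̄)(x_{t+1}−x̄) = 60.5521
Denominator Σ(x_t−x̄)² = 176.5489
r_1 = 60.5521 / 176.5489 = 0.343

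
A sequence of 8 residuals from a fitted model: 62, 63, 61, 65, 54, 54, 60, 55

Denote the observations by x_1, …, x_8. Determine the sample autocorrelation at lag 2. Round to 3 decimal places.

0.041

Mean x̄ = (62 + 63 + 61 + 65 + 54 + 54 + 60 + 55)/8 = 59.2500
Deviations from mean: 2.7500, 3.7500, 1.7500, 5.7500, -5.2500, -5.2500, 0.7500, -4.2500
Numerator Σ_{t=1}^{6}(x_t−x̄)(x_{t+2}−x̄) = 5.3750
Denominator Σ(x_t−x̄)² = 131.5000
r_2 = 5.3750 / 131.5000 = 0.041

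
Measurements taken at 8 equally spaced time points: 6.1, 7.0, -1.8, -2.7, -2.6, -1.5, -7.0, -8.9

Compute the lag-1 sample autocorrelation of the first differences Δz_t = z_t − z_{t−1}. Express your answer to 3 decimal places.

-0.368

First differences Δz: 0.9, -8.8, -0.9, 0.1, 1.1, -5.5, -1.9
Mean of differences = -2.1429
Numerator Σ(Δz_t−Δz̄)(Δz_{t+1}−Δz̄) = -30.1718
Denominator Σ(Δz_t−Δz̄)² = 81.9971
r_1(Δz) = -30.1718 / 81.9971 = -0.368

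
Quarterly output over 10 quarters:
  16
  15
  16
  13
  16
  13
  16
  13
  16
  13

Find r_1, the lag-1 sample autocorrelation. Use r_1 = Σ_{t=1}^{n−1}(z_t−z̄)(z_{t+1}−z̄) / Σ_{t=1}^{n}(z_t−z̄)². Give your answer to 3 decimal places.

-0.731

Mean z̄ = (16 + 15 + 16 + 13 + 16 + 13 + 16 + 13 + 16 + 13)/10 = 14.7000
Numerator Σ_{t=1}^{9}(z_t−z̄)(z_{t+1}−z̄) = -14.6900
Denominator Σ(z_t−z̄)² = 20.1000
r_1 = -14.6900 / 20.1000 = -0.731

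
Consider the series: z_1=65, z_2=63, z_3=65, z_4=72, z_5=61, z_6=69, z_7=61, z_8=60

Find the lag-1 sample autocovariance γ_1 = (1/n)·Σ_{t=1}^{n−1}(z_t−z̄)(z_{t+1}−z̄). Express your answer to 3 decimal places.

-4.969

Mean z̄ = (65 + 63 + 65 + 72 + 61 + 69 + 61 + 60)/8 = 64.5000
Deviations: 0.5000, -1.5000, 0.5000, 7.5000, -3.5000, 4.5000, -3.5000, -4.5000
Σ_{t=1}^{7}(z_t−z̄)(z_{t+1}−z̄) = -39.7500
γ_1 = -39.7500 / 8 = -4.969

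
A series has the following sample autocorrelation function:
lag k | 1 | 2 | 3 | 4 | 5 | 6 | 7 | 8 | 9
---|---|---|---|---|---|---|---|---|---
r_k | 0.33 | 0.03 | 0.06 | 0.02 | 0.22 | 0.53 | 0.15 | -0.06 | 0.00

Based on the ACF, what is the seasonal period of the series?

6

The largest autocorrelation is r_6 = 0.53; the remaining lags stay at or below 0.33. The elevated value at lag 1 (0.33), dropping to 0.03 at lag 2, reflects decaying short-term dependence rather than seasonality.
The dominant spike at lag 6 indicates a seasonal period of 6.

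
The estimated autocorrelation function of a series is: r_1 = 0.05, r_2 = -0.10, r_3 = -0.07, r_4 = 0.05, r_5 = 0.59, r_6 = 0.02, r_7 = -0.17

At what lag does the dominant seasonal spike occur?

5

The largest autocorrelation is r_5 = 0.59; the remaining lags stay at or below 0.05.
The dominant spike at lag 5 indicates a seasonal period of 5.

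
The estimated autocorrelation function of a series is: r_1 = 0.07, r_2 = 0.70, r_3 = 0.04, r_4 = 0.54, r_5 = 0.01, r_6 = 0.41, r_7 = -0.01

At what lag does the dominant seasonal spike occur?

2

The largest autocorrelation is r_2 = 0.70, with weaker echoes at lags 4 (0.54) and 6 (0.41); the remaining lags stay at or below 0.07.
The dominant spike at lag 2 indicates a seasonal period of 2.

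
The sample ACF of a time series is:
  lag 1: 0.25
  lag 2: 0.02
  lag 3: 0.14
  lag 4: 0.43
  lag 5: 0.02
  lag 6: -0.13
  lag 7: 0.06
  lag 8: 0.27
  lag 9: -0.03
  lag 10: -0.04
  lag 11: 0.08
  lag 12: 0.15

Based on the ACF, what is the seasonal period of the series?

The largest autocorrelation is r_4 = 0.43, with a weaker echo at lag 8 (0.27); the remaining lags stay at or below 0.25. The elevated value at lag 1 (0.25), dropping to 0.02 at lag 2, reflects decaying short-term dependence rather than seasonality.
The dominant spike at lag 4 indicates a seasonal period of 4.

4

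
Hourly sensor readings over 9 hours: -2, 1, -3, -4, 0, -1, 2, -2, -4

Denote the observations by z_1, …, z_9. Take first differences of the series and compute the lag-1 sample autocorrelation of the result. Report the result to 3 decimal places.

First differences Δz: 3, -4, -1, 4, -1, 3, -4, -2
Mean of differences = -0.2500
Numerator Σ(Δz_t−Δz̄)(Δz_{t+1}−Δz̄) = -23.8125
Denominator Σ(Δz_t−Δz̄)² = 71.5000
r_1(Δz) = -23.8125 / 71.5000 = -0.333

-0.333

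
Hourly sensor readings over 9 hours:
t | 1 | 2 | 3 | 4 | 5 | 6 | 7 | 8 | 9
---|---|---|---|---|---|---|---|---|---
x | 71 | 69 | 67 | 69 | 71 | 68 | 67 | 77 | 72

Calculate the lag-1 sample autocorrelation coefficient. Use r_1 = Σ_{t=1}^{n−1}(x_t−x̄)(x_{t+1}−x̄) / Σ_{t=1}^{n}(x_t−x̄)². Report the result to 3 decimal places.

Mean x̄ = (71 + 69 + 67 + 69 + 71 + 68 + 67 + 77 + 72)/9 = 70.1111
Numerator Σ_{t=1}^{8}(x_t−x̄)(x_{t+1}−x̄) = 1.2099
Denominator Σ(x_t−x̄)² = 78.8889
r_1 = 1.2099 / 78.8889 = 0.015

0.015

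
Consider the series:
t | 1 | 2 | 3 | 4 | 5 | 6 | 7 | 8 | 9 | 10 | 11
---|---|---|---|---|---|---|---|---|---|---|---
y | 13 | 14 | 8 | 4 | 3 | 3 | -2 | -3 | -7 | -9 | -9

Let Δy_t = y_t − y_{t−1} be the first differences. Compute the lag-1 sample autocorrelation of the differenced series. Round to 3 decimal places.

First differences Δy: 1, -6, -4, -1, 0, -5, -1, -4, -2, 0
Mean of differences = -2.2000
Numerator Σ(Δy_t−Δȳ)(Δy_{t+1}−Δȳ) = -16.4400
Denominator Σ(Δy_t−Δȳ)² = 51.6000
r_1(Δy) = -16.4400 / 51.6000 = -0.319

-0.319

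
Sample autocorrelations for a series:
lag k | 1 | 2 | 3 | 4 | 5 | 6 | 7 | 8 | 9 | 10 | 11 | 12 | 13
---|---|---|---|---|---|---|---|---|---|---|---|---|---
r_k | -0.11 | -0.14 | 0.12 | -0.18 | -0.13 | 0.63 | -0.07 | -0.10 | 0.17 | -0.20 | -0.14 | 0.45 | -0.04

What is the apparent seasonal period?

6

The largest autocorrelation is r_6 = 0.63, with a weaker echo at lag 12 (0.45); the remaining lags stay at or below 0.17.
The dominant spike at lag 6 indicates a seasonal period of 6.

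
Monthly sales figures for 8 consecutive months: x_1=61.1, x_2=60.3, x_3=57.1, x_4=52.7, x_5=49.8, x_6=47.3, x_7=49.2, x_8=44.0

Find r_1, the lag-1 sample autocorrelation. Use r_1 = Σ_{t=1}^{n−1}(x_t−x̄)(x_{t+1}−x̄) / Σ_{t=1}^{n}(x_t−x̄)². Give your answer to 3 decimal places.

Mean x̄ = (61.1 + 60.3 + 57.1 + 52.7 + 49.8 + 47.3 + 49.2 + 44.0)/8 = 52.6875
Deviations from mean: 8.4125, 7.6125, 4.4125, 0.0125, -2.8875, -5.3875, -3.4875, -8.6875
Numerator Σ_{t=1}^{7}(x_t−x̄)(x_{t+1}−x̄) = 162.2923
Denominator Σ(x_t−x̄)² = 273.1888
r_1 = 162.2923 / 273.1888 = 0.594

0.594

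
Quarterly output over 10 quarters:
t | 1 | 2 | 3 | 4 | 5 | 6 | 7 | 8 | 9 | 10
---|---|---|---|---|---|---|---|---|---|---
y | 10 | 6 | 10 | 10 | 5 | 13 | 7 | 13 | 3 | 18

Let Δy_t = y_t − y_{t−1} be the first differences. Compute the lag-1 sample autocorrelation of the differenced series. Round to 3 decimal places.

-0.681

First differences Δy: -4, 4, 0, -5, 8, -6, 6, -10, 15
Mean of differences = 0.8889
Numerator Σ(Δy_t−Δȳ)(Δy_{t+1}−Δȳ) = -348.1235
Denominator Σ(Δy_t−Δȳ)² = 510.8889
r_1(Δy) = -348.1235 / 510.8889 = -0.681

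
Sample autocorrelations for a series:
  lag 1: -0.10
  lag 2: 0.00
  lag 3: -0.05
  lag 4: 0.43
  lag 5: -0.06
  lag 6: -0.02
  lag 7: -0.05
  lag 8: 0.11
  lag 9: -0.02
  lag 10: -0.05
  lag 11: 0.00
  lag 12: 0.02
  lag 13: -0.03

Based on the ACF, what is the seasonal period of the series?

4

The largest autocorrelation is r_4 = 0.43; the remaining lags stay at or below 0.11.
The dominant spike at lag 4 indicates a seasonal period of 4.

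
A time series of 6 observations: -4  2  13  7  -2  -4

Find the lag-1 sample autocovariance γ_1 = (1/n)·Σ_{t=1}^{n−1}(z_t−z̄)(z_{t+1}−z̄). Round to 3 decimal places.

9.833

Mean z̄ = (-4 + 2 + 13 + 7 − 2 − 4)/6 = 2.0000
Deviations: -6.0000, 0.0000, 11.0000, 5.0000, -4.0000, -6.0000
Σ_{t=1}^{5}(z_t−z̄)(z_{t+1}−z̄) = 59.0000
γ_1 = 59.0000 / 6 = 9.833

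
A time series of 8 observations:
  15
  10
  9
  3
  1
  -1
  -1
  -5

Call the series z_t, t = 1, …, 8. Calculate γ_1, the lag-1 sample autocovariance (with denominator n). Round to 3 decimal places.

Mean z̄ = (15 + 10 + 9 + 3 + 1 − 1 − 1 − 5)/8 = 3.8750
Σ_{t=1}^{7}(z_t−z̄)(z_{t+1}−z̄) = 178.6094
γ_1 = 178.6094 / 8 = 22.326

22.326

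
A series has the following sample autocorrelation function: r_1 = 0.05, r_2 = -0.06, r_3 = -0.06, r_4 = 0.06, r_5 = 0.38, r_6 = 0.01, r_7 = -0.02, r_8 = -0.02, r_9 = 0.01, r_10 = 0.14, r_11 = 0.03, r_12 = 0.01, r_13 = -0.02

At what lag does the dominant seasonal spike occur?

The largest autocorrelation is r_5 = 0.38; the remaining lags stay at or below 0.14.
The dominant spike at lag 5 indicates a seasonal period of 5.

5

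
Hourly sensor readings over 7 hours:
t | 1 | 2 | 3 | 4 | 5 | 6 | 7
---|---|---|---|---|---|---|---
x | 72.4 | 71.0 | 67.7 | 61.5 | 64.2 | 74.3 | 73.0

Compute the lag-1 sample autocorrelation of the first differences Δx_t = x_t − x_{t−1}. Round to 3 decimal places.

First differences Δx: -1.4, -3.3, -6.2, 2.7, 10.1, -1.3
Mean of differences = 0.1000
Numerator Σ(Δx_t−Δx̄)(Δx_{t+1}−Δx̄) = 22.1400
Denominator Σ(Δx_t−Δx̄)² = 162.2200
r_1(Δx) = 22.1400 / 162.2200 = 0.136

0.136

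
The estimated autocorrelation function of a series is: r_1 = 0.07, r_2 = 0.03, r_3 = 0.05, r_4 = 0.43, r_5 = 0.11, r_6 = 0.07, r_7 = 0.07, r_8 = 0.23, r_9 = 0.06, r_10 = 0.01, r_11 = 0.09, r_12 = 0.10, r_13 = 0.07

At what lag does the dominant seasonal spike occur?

4

The largest autocorrelation is r_4 = 0.43, with a weaker echo at lag 8 (0.23); the remaining lags stay at or below 0.11.
The dominant spike at lag 4 indicates a seasonal period of 4.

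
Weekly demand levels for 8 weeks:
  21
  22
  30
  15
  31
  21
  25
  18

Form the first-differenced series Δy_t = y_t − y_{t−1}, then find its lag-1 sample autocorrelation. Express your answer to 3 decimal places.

-0.816

First differences Δy: 1, 8, -15, 16, -10, 4, -7
Mean of differences = -0.4286
Numerator Σ(Δy_t−Δȳ)(Δy_{t+1}−Δȳ) = -578.8980
Denominator Σ(Δy_t−Δȳ)² = 709.7143
r_1(Δy) = -578.8980 / 709.7143 = -0.816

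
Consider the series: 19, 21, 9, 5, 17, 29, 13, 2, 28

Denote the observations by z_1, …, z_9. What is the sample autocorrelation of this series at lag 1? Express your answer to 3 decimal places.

Mean z̄ = (19 + 21 + 9 + 5 + 17 + 29 + 13 + 2 + 28)/9 = 15.8889
Numerator Σ_{t=1}^{8}(z_t−z̄)(z_{t+1}−z̄) = -107.7901
Denominator Σ(z_t−z̄)² = 722.8889
r_1 = -107.7901 / 722.8889 = -0.149

-0.149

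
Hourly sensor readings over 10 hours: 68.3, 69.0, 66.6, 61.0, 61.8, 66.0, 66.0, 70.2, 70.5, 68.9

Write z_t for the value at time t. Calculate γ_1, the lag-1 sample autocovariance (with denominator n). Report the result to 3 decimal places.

Mean z̄ = (68.3 + 69.0 + 66.6 + 61.0 + 61.8 + 66.0 + 66.0 + 70.2 + 70.5 + 68.9)/10 = 66.8300
Σ_{t=1}^{9}(z_t−z̄)(z_{t+1}−z̄) = 55.3881
γ_1 = 55.3881 / 10 = 5.539

5.539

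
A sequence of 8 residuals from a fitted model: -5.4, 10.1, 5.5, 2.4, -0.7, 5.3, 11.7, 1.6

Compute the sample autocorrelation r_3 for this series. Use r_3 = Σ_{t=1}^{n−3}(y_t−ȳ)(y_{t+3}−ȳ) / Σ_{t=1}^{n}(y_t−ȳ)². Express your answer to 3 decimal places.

-0.064

Mean ȳ = (-5.4 + 10.1 + 5.5 + 2.4 − 0.7 + 5.3 + 11.7 + 1.6)/8 = 3.8125
Deviations from mean: -9.2125, 6.2875, 1.6875, -1.4125, -4.5125, 1.4875, 7.8875, -2.2125
Σ(y_t−ȳ)(y_{t+3}−ȳ) = (13.0127) + (-28.3723) + (2.5102) + (-11.1411) + (9.9839) = -14.0067
Denominator Σ(y_t−ȳ)² = 218.9288
r_3 = -14.0067 / 218.9288 = -0.064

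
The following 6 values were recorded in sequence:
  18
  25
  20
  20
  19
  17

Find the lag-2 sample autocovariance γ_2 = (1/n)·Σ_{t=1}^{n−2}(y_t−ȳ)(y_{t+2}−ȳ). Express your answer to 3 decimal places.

-0.009

Mean ȳ = (18 + 25 + 20 + 20 + 19 + 17)/6 = 19.8333
Σ_{t=1}^{4}(y_t−ȳ)(y_{t+2}−ȳ) = -0.0556
γ_2 = -0.0556 / 6 = -0.009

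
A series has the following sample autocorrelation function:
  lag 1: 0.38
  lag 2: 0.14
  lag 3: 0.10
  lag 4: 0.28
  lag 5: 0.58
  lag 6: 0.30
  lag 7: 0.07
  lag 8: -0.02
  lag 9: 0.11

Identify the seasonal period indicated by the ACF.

The largest autocorrelation is r_5 = 0.58; the remaining lags stay at or below 0.38. The elevated value at lag 1 (0.38), dropping to 0.14 at lag 2, reflects decaying short-term dependence rather than seasonality.
The dominant spike at lag 5 indicates a seasonal period of 5.

5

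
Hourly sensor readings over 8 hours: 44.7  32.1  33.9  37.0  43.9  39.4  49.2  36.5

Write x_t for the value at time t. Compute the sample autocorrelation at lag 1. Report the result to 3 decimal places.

Mean x̄ = (44.7 + 32.1 + 33.9 + 37.0 + 43.9 + 39.4 + 49.2 + 36.5)/8 = 39.5875
Deviations from mean: 5.1125, -7.4875, -5.6875, -2.5875, 4.3125, -0.1875, 9.6125, -3.0875
Σ(x_t−x̄)(x_{t+1}−x̄) = (-38.2798) + (42.5852) + (14.7164) + (-11.1586) + (-0.8086) + (-1.8023) + (-29.6786) = -24.4264
Denominator Σ(x_t−x̄)² = 241.8088
r_1 = -24.4264 / 241.8088 = -0.101

-0.101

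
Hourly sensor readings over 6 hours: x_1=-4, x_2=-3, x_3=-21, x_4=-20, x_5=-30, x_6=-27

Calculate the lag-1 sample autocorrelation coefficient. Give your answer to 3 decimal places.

0.462

Mean x̄ = (-4 − 3 − 21 − 20 − 30 − 27)/6 = -17.5000
Deviations from mean: 13.5000, 14.5000, -3.5000, -2.5000, -12.5000, -9.5000
Σ(x_t−x̄)(x_{t+1}−x̄) = (195.7500) + (-50.7500) + (8.7500) + (31.2500) + (118.7500) = 303.7500
Denominator Σ(x_t−x̄)² = 657.5000
r_1 = 303.7500 / 657.5000 = 0.462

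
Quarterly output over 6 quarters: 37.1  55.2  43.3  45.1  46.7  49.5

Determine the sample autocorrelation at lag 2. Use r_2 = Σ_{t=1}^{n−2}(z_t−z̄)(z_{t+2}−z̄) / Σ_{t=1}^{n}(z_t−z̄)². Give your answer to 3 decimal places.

0.061

Mean z̄ = (37.1 + 55.2 + 43.3 + 45.1 + 46.7 + 49.5)/6 = 46.1500
Deviations from mean: -9.0500, 9.0500, -2.8500, -1.0500, 0.5500, 3.3500
Numerator Σ_{t=1}^{4}(z_t−z̄)(z_{t+2}−z̄) = 11.2050
Denominator Σ(z_t−z̄)² = 184.5550
r_2 = 11.2050 / 184.5550 = 0.061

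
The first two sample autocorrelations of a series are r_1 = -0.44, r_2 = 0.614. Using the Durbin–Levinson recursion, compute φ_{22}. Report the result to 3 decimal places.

0.521

φ_{22} = (r_2 − r_1²) / (1 − r_1²)
r_1² = (-0.44)² = 0.1936
Numerator = 0.614 − 0.1936 = 0.4204; denominator = 1 − 0.1936 = 0.8064
φ_{22} = 0.4204 / 0.8064 = 0.521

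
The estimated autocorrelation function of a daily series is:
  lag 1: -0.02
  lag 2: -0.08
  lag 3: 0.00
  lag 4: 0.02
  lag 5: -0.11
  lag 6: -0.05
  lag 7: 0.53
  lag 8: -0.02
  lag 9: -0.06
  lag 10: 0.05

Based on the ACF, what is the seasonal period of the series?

7

The largest autocorrelation is r_7 = 0.53; the remaining lags stay at or below 0.05.
The dominant spike at lag 7 indicates a seasonal period of 7.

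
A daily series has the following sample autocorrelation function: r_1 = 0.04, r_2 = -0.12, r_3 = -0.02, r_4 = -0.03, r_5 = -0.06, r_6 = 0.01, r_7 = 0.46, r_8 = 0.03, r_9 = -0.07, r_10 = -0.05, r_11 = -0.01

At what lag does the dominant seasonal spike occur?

7

The largest autocorrelation is r_7 = 0.46; the remaining lags stay at or below 0.04.
The dominant spike at lag 7 indicates a seasonal period of 7.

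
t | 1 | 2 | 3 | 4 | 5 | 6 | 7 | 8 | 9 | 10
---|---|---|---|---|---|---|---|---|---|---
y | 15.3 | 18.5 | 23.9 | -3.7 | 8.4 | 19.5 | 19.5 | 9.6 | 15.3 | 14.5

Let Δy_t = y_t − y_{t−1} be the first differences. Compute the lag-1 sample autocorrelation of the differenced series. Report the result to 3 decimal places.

-0.327

First differences Δy: 3.2, 5.4, -27.6, 12.1, 11.1, 0.0, -9.9, 5.7, -0.8
Mean of differences = -0.0889
Numerator Σ(Δy_t−Δȳ)(Δy_{t+1}−Δȳ) = -392.6923
Denominator Σ(Δy_t−Δȳ)² = 1201.8489
r_1(Δy) = -392.6923 / 1201.8489 = -0.327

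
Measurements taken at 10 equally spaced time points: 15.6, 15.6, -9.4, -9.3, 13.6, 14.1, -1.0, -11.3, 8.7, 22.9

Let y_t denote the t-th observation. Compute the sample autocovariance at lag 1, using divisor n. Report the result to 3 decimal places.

Mean ȳ = (15.6 + 15.6 − 9.4 − 9.3 + 13.6 + 14.1 − 1.0 − 11.3 + 8.7 + 22.9)/10 = 5.9500
Σ_{t=1}^{9}(y_t−ȳ)(y_{t+1}−ȳ) = 187.1875
γ_1 = 187.1875 / 10 = 18.719

18.719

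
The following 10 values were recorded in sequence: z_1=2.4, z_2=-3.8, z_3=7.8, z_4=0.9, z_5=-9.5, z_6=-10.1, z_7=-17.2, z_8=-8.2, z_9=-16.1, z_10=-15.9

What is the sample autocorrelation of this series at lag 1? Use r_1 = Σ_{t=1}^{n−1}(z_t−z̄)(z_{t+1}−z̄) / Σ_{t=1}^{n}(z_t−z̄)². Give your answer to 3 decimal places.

0.480

Mean z̄ = (2.4 − 3.8 + 7.8 + 0.9 − 9.5 − 10.1 − 17.2 − 8.2 − 16.1 − 15.9)/10 = -6.9700
Numerator Σ_{t=1}^{9}(z_t−z̄)(z_{t+1}−z̄) = 318.1351
Denominator Σ(z_t−z̄)² = 663.4010
r_1 = 318.1351 / 663.4010 = 0.480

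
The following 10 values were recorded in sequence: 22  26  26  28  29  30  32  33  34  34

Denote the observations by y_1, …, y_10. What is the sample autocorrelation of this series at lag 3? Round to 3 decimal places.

Mean ȳ = (22 + 26 + 26 + 28 + 29 + 30 + 32 + 33 + 34 + 34)/10 = 29.4000
Numerator Σ_{t=1}^{7}(y_t−ȳ)(y_{t+3}−ȳ) = 19.3200
Denominator Σ(y_t−ȳ)² = 142.4000
r_3 = 19.3200 / 142.4000 = 0.136

0.136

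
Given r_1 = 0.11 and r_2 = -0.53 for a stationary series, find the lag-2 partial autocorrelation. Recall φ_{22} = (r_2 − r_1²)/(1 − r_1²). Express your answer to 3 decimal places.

-0.549

φ_{22} = (r_2 − r_1²) / (1 − r_1²)
r_1² = (0.11)² = 0.0121
Numerator = -0.53 − 0.0121 = -0.5421; denominator = 1 − 0.0121 = 0.9879
φ_{22} = -0.5421 / 0.9879 = -0.549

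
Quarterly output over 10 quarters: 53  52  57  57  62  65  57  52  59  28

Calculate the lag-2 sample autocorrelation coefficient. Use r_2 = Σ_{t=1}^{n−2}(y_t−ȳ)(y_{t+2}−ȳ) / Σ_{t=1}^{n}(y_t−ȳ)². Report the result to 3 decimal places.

0.121

Mean ȳ = (53 + 52 + 57 + 57 + 62 + 65 + 57 + 52 + 59 + 28)/10 = 54.2000
Numerator Σ_{t=1}^{8}(y_t−ȳ)(y_{t+2}−ȳ) = 111.7200
Denominator Σ(y_t−ȳ)² = 921.6000
r_2 = 111.7200 / 921.6000 = 0.121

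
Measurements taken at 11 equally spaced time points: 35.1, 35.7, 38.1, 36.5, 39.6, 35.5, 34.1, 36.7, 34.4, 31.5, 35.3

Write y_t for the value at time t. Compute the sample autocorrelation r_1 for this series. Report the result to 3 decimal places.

0.196

Mean ȳ = (35.1 + 35.7 + 38.1 + 36.5 + 39.6 + 35.5 + 34.1 + 36.7 + 34.4 + 31.5 + 35.3)/11 = 35.6818
Numerator Σ_{t=1}^{10}(y_t−ȳ)(y_{t+1}−ȳ) = 8.8342
Denominator Σ(y_t−ȳ)² = 45.0564
r_1 = 8.8342 / 45.0564 = 0.196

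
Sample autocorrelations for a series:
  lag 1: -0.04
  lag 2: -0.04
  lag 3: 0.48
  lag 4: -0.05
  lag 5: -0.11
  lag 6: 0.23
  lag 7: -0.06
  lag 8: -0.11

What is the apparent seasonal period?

3

The largest autocorrelation is r_3 = 0.48, with a weaker echo at lag 6 (0.23); the remaining lags stay at or below -0.04.
The dominant spike at lag 3 indicates a seasonal period of 3.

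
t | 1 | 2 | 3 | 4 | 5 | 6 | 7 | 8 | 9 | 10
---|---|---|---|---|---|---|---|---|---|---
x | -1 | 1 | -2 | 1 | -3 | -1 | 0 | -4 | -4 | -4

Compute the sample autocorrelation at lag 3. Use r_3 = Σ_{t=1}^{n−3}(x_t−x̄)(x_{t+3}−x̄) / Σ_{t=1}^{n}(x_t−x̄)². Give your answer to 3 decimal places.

Mean x̄ = (-1 + 1 − 2 + 1 − 3 − 1 + 0 − 4 − 4 − 4)/10 = -1.7000
Σ(x_t−x̄)(x_{t+3}−x̄) = (1.8900) + (-3.5100) + (-0.2100) + (4.5900) + (2.9900) + (-1.6100) + (-3.9100) = 0.2300
Denominator Σ(x_t−x̄)² = 36.1000
r_3 = 0.2300 / 36.1000 = 0.006

0.006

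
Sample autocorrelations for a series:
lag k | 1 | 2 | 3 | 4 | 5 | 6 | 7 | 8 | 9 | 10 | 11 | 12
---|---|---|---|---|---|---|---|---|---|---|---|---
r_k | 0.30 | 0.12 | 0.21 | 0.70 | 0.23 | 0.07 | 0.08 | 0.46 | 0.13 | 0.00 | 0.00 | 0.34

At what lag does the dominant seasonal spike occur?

The largest autocorrelation is r_4 = 0.70, with weaker echoes at lags 8 (0.46) and 12 (0.34); the remaining lags stay at or below 0.30. The elevated value at lag 1 (0.30), dropping to 0.12 at lag 2, reflects decaying short-term dependence rather than seasonality.
The dominant spike at lag 4 indicates a seasonal period of 4.

4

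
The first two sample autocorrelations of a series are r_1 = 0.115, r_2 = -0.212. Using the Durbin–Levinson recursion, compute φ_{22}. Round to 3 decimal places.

-0.228

φ_{22} = (r_2 − r_1²) / (1 − r_1²)
r_1² = (0.115)² = 0.013225
Numerator = -0.212 − 0.0132 = -0.2252; denominator = 1 − 0.0132 = 0.9868
φ_{22} = -0.2252 / 0.9868 = -0.228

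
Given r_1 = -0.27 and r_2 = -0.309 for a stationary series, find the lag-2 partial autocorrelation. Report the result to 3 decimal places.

-0.412

φ_{22} = (r_2 − r_1²) / (1 − r_1²)
r_1² = (-0.27)² = 0.0729
Numerator = -0.309 − 0.0729 = -0.3819; denominator = 1 − 0.0729 = 0.9271
φ_{22} = -0.3819 / 0.9271 = -0.412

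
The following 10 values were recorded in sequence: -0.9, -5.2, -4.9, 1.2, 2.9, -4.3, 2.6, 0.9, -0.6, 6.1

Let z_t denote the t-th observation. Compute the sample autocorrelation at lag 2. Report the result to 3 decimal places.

-0.113

Mean z̄ = (-0.9 − 5.2 − 4.9 + 1.2 + 2.9 − 4.3 + 2.6 + 0.9 − 0.6 + 6.1)/10 = -0.2200
Numerator Σ_{t=1}^{8}(z_t−z̄)(z_{t+2}−z̄) = -14.0488
Denominator Σ(z_t−z̄)² = 124.8560
r_2 = -14.0488 / 124.8560 = -0.113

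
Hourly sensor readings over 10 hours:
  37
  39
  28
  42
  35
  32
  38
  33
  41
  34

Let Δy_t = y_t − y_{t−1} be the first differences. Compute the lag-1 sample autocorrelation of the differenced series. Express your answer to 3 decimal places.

-0.718

First differences Δy: 2, -11, 14, -7, -3, 6, -5, 8, -7
Mean of differences = -0.3333
Numerator Σ(Δy_t−Δȳ)(Δy_{t+1}−Δȳ) = -396.4444
Denominator Σ(Δy_t−Δȳ)² = 552.0000
r_1(Δy) = -396.4444 / 552.0000 = -0.718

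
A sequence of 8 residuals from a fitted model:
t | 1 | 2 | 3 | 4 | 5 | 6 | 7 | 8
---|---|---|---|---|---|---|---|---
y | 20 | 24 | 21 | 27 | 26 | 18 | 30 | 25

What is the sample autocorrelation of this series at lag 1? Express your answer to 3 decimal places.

-0.404

Mean ȳ = (20 + 24 + 21 + 27 + 26 + 18 + 30 + 25)/8 = 23.8750
Deviations from mean: -3.8750, 0.1250, -2.8750, 3.1250, 2.1250, -5.8750, 6.1250, 1.1250
Σ(y_t−ȳ)(y_{t+1}−ȳ) = (-0.4844) + (-0.3594) + (-8.9844) + (6.6406) + (-12.4844) + (-35.9844) + (6.8906) = -44.7656
Denominator Σ(y_t−ȳ)² = 110.8750
r_1 = -44.7656 / 110.8750 = -0.404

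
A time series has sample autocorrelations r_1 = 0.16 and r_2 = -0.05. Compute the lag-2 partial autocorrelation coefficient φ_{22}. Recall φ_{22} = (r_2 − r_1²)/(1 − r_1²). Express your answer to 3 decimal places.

-0.078

φ_{22} = (r_2 − r_1²) / (1 − r_1²)
r_1² = (0.16)² = 0.0256
Numerator = -0.05 − 0.0256 = -0.0756; denominator = 1 − 0.0256 = 0.9744
φ_{22} = -0.0756 / 0.9744 = -0.078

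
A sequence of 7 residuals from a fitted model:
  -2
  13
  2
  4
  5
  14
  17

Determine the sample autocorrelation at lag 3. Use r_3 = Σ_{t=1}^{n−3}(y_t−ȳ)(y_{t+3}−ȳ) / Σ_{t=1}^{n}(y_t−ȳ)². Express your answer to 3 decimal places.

Mean ȳ = (-2 + 13 + 2 + 4 + 5 + 14 + 17)/7 = 7.5714
Deviations from mean: -9.5714, 5.4286, -5.5714, -3.5714, -2.5714, 6.4286, 9.4286
Σ(y_t−ȳ)(y_{t+3}−ȳ) = (34.1837) + (-13.9592) + (-35.8163) + (-33.6735) = -49.2653
Denominator Σ(y_t−ȳ)² = 301.7143
r_3 = -49.2653 / 301.7143 = -0.163

-0.163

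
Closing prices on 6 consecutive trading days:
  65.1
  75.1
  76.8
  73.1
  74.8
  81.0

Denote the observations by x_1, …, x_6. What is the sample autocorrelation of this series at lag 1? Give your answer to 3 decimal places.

Mean x̄ = (65.1 + 75.1 + 76.8 + 73.1 + 74.8 + 81.0)/6 = 74.3167
Deviations from mean: -9.2167, 0.7833, 2.4833, -1.2167, 0.4833, 6.6833
Σ(x_t−x̄)(x_{t+1}−x̄) = (-7.2197) + (1.9453) + (-3.0214) + (-0.5881) + (3.2303) = -5.6536
Denominator Σ(x_t−x̄)² = 138.1083
r_1 = -5.6536 / 138.1083 = -0.041

-0.041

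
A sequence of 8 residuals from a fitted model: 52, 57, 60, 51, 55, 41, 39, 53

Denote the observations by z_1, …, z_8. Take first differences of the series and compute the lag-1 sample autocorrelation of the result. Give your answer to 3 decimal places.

-0.193

First differences Δz: 5, 3, -9, 4, -14, -2, 14
Mean of differences = 0.1429
Numerator Σ(Δz_t−Δz̄)(Δz_{t+1}−Δz̄) = -101.4490
Denominator Σ(Δz_t−Δz̄)² = 526.8571
r_1(Δz) = -101.4490 / 526.8571 = -0.193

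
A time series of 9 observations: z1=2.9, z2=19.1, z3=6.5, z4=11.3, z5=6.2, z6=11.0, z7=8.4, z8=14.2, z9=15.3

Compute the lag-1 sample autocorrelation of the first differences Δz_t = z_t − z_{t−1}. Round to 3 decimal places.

First differences Δz: 16.2, -12.6, 4.8, -5.1, 4.8, -2.6, 5.8, 1.1
Mean of differences = 1.5500
Numerator Σ(Δz_t−Δz̄)(Δz_{t+1}−Δz̄) = -329.5475
Denominator Σ(Δz_t−Δz̄)² = 515.6800
r_1(Δz) = -329.5475 / 515.6800 = -0.639

-0.639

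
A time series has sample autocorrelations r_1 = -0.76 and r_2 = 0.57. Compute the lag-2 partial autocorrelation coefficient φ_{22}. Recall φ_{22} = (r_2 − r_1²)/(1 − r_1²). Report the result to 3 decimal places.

-0.018

φ_{22} = (r_2 − r_1²) / (1 − r_1²)
r_1² = (-0.76)² = 0.5776
Numerator = 0.57 − 0.5776 = -0.0076; denominator = 1 − 0.5776 = 0.4224
φ_{22} = -0.0076 / 0.4224 = -0.018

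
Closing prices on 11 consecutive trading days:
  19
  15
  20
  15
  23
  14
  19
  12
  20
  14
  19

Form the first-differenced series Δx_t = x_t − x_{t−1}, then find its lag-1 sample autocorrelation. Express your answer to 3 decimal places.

-0.905

First differences Δx: -4, 5, -5, 8, -9, 5, -7, 8, -6, 5
Mean of differences = 0.0000
Numerator Σ(Δx_t−Δx̄)(Δx_{t+1}−Δx̄) = -371.0000
Denominator Σ(Δx_t−Δx̄)² = 410.0000
r_1(Δx) = -371.0000 / 410.0000 = -0.905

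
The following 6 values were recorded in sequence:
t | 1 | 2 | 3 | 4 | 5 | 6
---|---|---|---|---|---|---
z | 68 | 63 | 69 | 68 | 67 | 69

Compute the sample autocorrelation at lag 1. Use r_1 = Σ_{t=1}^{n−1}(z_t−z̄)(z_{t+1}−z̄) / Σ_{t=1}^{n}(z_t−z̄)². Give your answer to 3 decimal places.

-0.386

Mean z̄ = (68 + 63 + 69 + 68 + 67 + 69)/6 = 67.3333
Deviations from mean: 0.6667, -4.3333, 1.6667, 0.6667, -0.3333, 1.6667
Σ(z_t−z̄)(z_{t+1}−z̄) = (-2.8889) + (-7.2222) + (1.1111) + (-0.2222) + (-0.5556) = -9.7778
Denominator Σ(z_t−z̄)² = 25.3333
r_1 = -9.7778 / 25.3333 = -0.386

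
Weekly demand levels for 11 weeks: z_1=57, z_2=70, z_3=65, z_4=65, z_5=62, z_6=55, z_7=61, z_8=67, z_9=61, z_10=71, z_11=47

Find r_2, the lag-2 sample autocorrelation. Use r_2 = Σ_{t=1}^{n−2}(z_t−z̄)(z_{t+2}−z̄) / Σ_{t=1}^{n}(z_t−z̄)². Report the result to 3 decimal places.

Mean z̄ = (57 + 70 + 65 + 65 + 62 + 55 + 61 + 67 + 61 + 71 + 47)/11 = 61.9091
Numerator Σ_{t=1}^{9}(z_t−z̄)(z_{t+2}−z̄) = 14.1653
Denominator Σ(z_t−z̄)² = 488.9091
r_2 = 14.1653 / 488.9091 = 0.029

0.029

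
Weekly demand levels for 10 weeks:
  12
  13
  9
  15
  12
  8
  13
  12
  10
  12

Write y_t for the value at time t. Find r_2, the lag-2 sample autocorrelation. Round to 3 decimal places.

-0.326

Mean ȳ = (12 + 13 + 9 + 15 + 12 + 8 + 13 + 12 + 10 + 12)/10 = 11.6000
Numerator Σ_{t=1}^{8}(y_t−ȳ)(y_{t+2}−ȳ) = -12.5200
Denominator Σ(y_t−ȳ)² = 38.4000
r_2 = -12.5200 / 38.4000 = -0.326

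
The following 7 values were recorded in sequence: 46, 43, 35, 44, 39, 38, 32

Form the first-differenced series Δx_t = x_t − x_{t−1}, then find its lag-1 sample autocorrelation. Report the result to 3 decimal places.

First differences Δx: -3, -8, 9, -5, -1, -6
Mean of differences = -2.3333
Numerator Σ(Δx_t−Δx̄)(Δx_{t+1}−Δx̄) = -99.1111
Denominator Σ(Δx_t−Δx̄)² = 183.3333
r_1(Δx) = -99.1111 / 183.3333 = -0.541

-0.541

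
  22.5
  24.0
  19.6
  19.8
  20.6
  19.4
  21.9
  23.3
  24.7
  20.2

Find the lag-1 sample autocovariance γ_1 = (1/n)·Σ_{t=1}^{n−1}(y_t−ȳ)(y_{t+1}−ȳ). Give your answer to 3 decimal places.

0.574

Mean ȳ = (22.5 + 24.0 + 19.6 + 19.8 + 20.6 + 19.4 + 21.9 + 23.3 + 24.7 + 20.2)/10 = 21.6000
Σ_{t=1}^{9}(y_t−ȳ)(y_{t+1}−ȳ) = 5.7400
γ_1 = 5.7400 / 10 = 0.574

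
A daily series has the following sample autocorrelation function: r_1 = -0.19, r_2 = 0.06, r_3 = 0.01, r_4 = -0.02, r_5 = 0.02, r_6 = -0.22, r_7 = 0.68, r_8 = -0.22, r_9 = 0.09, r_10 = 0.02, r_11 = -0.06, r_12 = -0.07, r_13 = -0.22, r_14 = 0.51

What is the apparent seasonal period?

The largest autocorrelation is r_7 = 0.68, with a weaker echo at lag 14 (0.51); the remaining lags stay at or below 0.09.
The dominant spike at lag 7 indicates a seasonal period of 7.

7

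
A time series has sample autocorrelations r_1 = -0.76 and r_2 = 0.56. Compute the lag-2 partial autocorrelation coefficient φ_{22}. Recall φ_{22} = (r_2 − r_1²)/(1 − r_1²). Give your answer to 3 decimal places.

φ_{22} = (r_2 − r_1²) / (1 − r_1²)
r_1² = (-0.76)² = 0.5776
Numerator = 0.56 − 0.5776 = -0.0176; denominator = 1 − 0.5776 = 0.4224
φ_{22} = -0.0176 / 0.4224 = -0.042

-0.042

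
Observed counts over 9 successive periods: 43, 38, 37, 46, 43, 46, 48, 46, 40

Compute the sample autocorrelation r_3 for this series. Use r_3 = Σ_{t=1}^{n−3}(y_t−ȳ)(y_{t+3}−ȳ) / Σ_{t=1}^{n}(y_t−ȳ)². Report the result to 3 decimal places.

Mean ȳ = (43 + 38 + 37 + 46 + 43 + 46 + 48 + 46 + 40)/9 = 43.0000
Numerator Σ_{t=1}^{6}(y_t−ȳ)(y_{t+3}−ȳ) = -12.0000
Denominator Σ(y_t−ȳ)² = 122.0000
r_3 = -12.0000 / 122.0000 = -0.098

-0.098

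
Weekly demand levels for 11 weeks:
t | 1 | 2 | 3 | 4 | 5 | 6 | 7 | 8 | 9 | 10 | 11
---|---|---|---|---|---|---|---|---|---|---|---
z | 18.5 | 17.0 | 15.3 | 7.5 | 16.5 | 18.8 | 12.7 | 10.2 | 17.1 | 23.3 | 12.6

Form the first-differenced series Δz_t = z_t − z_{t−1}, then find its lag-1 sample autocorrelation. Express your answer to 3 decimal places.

-0.178

First differences Δz: -1.5, -1.7, -7.8, 9.0, 2.3, -6.1, -2.5, 6.9, 6.2, -10.7
Mean of differences = -0.5900
Numerator Σ(Δz_t−Δz̄)(Δz_{t+1}−Δz̄) = -69.9111
Denominator Σ(Δz_t−Δz̄)² = 392.7890
r_1(Δz) = -69.9111 / 392.7890 = -0.178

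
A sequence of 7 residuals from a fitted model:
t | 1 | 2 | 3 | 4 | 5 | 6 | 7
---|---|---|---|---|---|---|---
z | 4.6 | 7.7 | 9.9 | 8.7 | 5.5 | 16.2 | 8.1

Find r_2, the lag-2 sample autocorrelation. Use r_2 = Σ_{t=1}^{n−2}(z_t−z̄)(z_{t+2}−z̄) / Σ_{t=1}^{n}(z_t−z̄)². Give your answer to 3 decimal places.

Mean z̄ = (4.6 + 7.7 + 9.9 + 8.7 + 5.5 + 16.2 + 8.1)/7 = 8.6714
Deviations from mean: -4.0714, -0.9714, 1.2286, 0.0286, -3.1714, 7.5286, -0.5714
Σ(z_t−z̄)(z_{t+2}−z̄) = (-5.0020) + (-0.0278) + (-3.8963) + (0.2151) + (1.8122) = -6.8988
Denominator Σ(z_t−z̄)² = 86.0943
r_2 = -6.8988 / 86.0943 = -0.080

-0.080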